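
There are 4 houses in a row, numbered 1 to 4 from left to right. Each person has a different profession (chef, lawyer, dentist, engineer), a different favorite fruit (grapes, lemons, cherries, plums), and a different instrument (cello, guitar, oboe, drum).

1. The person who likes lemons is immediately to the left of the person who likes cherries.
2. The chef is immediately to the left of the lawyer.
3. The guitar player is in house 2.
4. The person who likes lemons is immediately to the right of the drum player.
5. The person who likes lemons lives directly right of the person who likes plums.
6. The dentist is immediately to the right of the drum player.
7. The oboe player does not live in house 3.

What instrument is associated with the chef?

By clue 3, the guitar player is in house 2.
The only instrument still possible for house 1 is drum.
House 3 instrument: only cello fits.
The only instrument still possible for house 4 is oboe.
Clue 4 places the person who likes lemons in house 2.
By clue 5, the person who likes plums is in house 1.
By clue 6, the dentist is in house 2.
The person who likes cherries is in house 3 (clue 1).
Clue 2 places the chef in house 3.
Clue 2: the lawyer is in house 4.
The only profession still possible for house 1 is engineer.
The only favorite fruit still possible for house 4 is grapes.
So: house 1 = engineer/plums/drum, house 2 = dentist/lemons/guitar, house 3 = chef/cherries/cello, house 4 = lawyer/grapes/oboe.

cello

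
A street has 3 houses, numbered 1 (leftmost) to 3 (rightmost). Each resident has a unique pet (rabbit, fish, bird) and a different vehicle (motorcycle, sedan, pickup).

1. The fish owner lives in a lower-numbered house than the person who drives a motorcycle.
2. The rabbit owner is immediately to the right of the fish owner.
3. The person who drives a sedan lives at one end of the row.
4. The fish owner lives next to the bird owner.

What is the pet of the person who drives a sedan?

bird

The fish owner is narrowed to house 1 or 2; consider each.
Placing it in house 1 leads to a contradiction, so it's in house 2.
From clue 1, the person who drives a motorcycle must be in house 3.
From clue 2, the rabbit owner must be in house 3.
The only pet still possible for house 1 is bird.
So house 1 gets sedan for vehicle.
So house 2 gets pickup for vehicle.
So: house 1 = bird/sedan, house 2 = fish/pickup, house 3 = rabbit/motorcycle.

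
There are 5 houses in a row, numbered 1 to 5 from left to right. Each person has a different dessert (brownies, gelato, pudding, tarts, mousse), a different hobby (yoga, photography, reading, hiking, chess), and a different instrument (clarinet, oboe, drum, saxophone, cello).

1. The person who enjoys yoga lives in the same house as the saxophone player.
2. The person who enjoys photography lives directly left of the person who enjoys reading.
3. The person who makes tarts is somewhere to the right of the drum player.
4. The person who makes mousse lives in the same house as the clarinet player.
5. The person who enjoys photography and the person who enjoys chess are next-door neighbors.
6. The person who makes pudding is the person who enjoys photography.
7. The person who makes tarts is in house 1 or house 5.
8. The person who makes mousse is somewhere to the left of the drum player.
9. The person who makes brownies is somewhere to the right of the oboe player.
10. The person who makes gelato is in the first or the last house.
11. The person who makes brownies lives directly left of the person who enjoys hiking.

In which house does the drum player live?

The person who makes tarts is in house 5 (clue 7).
That leaves gelato as the dessert for house 1.
The person who makes mousse is narrowed to house 2 or 3; consider each.
Placing it in house 3 leads to a contradiction, so it's in house 2.
Clue 4 places the clarinet player in house 2.
The only hobby still possible for house 2 is chess.
From clue 5, the person who enjoys photography must be in house 3.
By clue 6, the person who makes pudding is in house 3.
House 4's dessert must be brownies (nothing else left).
House 1 hobby: only yoga fits.
Clue 1: the saxophone player is in house 1.
Clue 2 places the person who enjoys reading in house 4.
The person who enjoys hiking is in house 5 (clue 11).
House 5's instrument must be cello (nothing else left).
House 3 instrument: only oboe fits.
So house 4 gets drum for instrument.
So: house 1 = gelato/yoga/saxophone, house 2 = mousse/chess/clarinet, house 3 = pudding/photography/oboe, house 4 = brownies/reading/drum, house 5 = tarts/hiking/cello.

4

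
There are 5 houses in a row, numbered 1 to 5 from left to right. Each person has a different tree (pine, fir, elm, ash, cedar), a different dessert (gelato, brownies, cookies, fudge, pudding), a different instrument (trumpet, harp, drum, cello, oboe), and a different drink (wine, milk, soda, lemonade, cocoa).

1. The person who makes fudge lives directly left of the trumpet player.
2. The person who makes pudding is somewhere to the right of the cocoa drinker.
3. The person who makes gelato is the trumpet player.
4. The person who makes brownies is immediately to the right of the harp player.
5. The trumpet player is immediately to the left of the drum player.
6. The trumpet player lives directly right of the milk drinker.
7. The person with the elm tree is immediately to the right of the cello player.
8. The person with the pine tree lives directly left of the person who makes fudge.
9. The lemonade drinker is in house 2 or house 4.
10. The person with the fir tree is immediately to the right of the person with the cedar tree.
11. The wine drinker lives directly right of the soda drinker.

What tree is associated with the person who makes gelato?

cedar

So house 1 gets cookies for dessert.
House 5's drink must be wine (nothing else left).
Clue 11 places the soda drinker in house 4.
That leaves cocoa as the drink for house 1.
House 2's drink must be lemonade (nothing else left).
So house 3 gets milk for drink.
Clue 6: the trumpet player is in house 4.
House 5 instrument: only drum fits.
The person who makes fudge is in house 3 (clue 1).
From clue 3, the person who makes gelato must be in house 4.
Clue 8: the person with the pine tree is in house 2.
The only dessert still possible for house 5 is pudding.
By clue 4, the harp player is in house 1.
The only tree still possible for house 1 is ash.
So house 5 gets fir for tree.
So house 2 gets brownies for dessert.
By clue 10, the person with the cedar tree is in house 4.
So house 3 gets elm for tree.
Clue 7 places the cello player in house 2.
House 3's instrument must be oboe (nothing else left).
So: house 1 = ash/cookies/harp/cocoa, house 2 = pine/brownies/cello/lemonade, house 3 = elm/fudge/oboe/milk, house 4 = cedar/gelato/trumpet/soda, house 5 = fir/pudding/drum/wine.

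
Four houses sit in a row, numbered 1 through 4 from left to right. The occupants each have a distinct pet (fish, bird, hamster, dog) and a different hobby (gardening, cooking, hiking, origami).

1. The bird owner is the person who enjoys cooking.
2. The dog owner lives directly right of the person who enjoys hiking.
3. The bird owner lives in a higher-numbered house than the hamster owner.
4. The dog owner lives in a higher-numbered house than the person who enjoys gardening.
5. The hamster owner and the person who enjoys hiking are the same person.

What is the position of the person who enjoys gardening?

1

The bird owner is narrowed to house 2 or 3 or 4; consider each.
Placing it in house 2 and house 3 leads to a contradiction, so it's in house 4.
From clue 1, the person who enjoys cooking must be in house 4.
So house 3 gets origami for hobby.
The dog owner is narrowed to house 2 or 3; consider each.
Placing it in house 2 leads to a contradiction, so it's in house 3.
The person who enjoys hiking is in house 2 (clue 2).
Clue 5 places the hamster owner in house 2.
That leaves fish as the pet for house 1.
So house 1 gets gardening for hobby.
So: house 1 = fish/gardening, house 2 = hamster/hiking, house 3 = dog/origami, house 4 = bird/cooking.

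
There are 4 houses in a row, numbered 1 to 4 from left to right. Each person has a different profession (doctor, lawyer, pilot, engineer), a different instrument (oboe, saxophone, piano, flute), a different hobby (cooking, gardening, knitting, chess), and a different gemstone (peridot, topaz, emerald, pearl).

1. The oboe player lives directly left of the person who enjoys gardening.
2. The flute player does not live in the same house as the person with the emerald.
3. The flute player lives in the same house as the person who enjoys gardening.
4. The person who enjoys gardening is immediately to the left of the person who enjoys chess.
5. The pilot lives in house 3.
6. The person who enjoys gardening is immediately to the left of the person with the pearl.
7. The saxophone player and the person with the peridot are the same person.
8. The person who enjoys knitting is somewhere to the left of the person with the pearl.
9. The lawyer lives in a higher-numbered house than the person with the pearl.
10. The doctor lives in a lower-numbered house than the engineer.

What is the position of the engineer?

2

Clue 5 places the pilot in house 3.
Clue 9 places the lawyer in house 4.
From clue 9, the person with the pearl must be in house 3.
So house 1 gets doctor for profession.
House 2 profession: only engineer fits.
The person who enjoys gardening is in house 2 (clue 6).
House 1 hobby: only knitting fits.
The oboe player is in house 1 (clue 1).
Clue 3 places the flute player in house 2.
The person who enjoys chess is in house 3 (clue 4).
That leaves piano as the instrument for house 3.
House 4 instrument: only saxophone fits.
The only hobby still possible for house 4 is cooking.
Clue 7: the person with the peridot is in house 4.
House 1 gemstone: only emerald fits.
House 2's gemstone must be topaz (nothing else left).
So: house 1 = doctor/oboe/knitting/emerald, house 2 = engineer/flute/gardening/topaz, house 3 = pilot/piano/chess/pearl, house 4 = lawyer/saxophone/cooking/peridot.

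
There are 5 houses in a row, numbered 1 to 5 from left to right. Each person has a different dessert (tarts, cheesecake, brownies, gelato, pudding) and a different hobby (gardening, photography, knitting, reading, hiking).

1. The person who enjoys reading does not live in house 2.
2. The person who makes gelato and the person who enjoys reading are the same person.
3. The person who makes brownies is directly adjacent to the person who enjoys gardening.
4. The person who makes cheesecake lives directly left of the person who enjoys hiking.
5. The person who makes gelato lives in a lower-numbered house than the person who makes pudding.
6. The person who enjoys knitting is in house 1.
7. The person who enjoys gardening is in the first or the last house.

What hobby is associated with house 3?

From clue 6, the person who enjoys knitting must be in house 1.
Clue 3 places the person who makes brownies in house 4.
So house 3 gets gelato for dessert.
So house 5 gets pudding for dessert.
The only hobby still possible for house 5 is gardening.
Clue 2 places the person who enjoys reading in house 3.
House 2 hobby: only hiking fits.
That leaves photography as the hobby for house 4.
From clue 4, the person who makes cheesecake must be in house 1.
So house 2 gets tarts for dessert.
So: house 1 = cheesecake/knitting, house 2 = tarts/hiking, house 3 = gelato/reading, house 4 = brownies/photography, house 5 = pudding/gardening.

reading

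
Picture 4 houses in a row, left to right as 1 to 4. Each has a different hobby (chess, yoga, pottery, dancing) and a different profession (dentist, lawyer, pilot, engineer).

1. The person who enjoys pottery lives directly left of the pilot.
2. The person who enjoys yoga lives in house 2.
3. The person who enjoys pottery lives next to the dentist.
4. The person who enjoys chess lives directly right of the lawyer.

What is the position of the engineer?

1

Clue 2 places the person who enjoys yoga in house 2.
House 1's profession must be engineer (nothing else left).
House 3's profession must be lawyer (nothing else left).
From clue 4, the person who enjoys chess must be in house 4.
The person who enjoys dancing is narrowed to house 1 or 3; consider each.
Placing it in house 3 leads to a contradiction, so it's in house 1.
House 3's hobby must be pottery (nothing else left).
Clue 1 places the pilot in house 4.
So house 2 gets dentist for profession.
So: house 1 = dancing/engineer, house 2 = yoga/dentist, house 3 = pottery/lawyer, house 4 = chess/pilot.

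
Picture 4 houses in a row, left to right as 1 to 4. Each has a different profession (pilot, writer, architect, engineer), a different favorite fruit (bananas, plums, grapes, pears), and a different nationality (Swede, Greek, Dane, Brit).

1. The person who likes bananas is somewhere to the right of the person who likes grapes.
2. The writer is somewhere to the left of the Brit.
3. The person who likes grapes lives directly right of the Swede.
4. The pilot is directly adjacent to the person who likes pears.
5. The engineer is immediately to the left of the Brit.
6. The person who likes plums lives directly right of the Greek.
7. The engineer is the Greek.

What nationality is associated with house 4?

The only favorite fruit still possible for house 1 is pears.
The pilot is in house 2 (clue 4).
So house 4 gets architect for profession.
The engineer is narrowed to house 1 or 3; consider each.
Placing it in house 1 leads to a contradiction, so it's in house 3.
By clue 5, the Brit is in house 4.
Clue 7 places the Greek in house 3.
That leaves writer as the profession for house 1.
Clue 6: the person who likes plums is in house 4.
So house 2 gets grapes for favorite fruit.
House 3's favorite fruit must be bananas (nothing else left).
From clue 3, the Swede must be in house 1.
House 2's nationality must be Dane (nothing else left).
So: house 1 = writer/pears/Swede, house 2 = pilot/grapes/Dane, house 3 = engineer/bananas/Greek, house 4 = architect/plums/Brit.

Brit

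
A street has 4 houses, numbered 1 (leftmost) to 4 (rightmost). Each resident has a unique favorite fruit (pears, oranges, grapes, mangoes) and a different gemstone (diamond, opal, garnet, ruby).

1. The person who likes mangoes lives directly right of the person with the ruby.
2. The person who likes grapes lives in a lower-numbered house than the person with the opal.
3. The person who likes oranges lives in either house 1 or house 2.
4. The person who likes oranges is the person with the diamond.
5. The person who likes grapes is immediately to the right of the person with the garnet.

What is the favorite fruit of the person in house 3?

grapes

The only gemstone still possible for house 4 is opal.
House 3's gemstone must be ruby (nothing else left).
Clue 1: the person who likes mangoes is in house 4.
The person who likes grapes is narrowed to house 2 or 3; consider each.
Placing it in house 2 leads to a contradiction, so it's in house 3.
Clue 5: the person with the garnet is in house 2.
The only gemstone still possible for house 1 is diamond.
Clue 4: the person who likes oranges is in house 1.
So house 2 gets pears for favorite fruit.
So: house 1 = oranges/diamond, house 2 = pears/garnet, house 3 = grapes/ruby, house 4 = mangoes/opal.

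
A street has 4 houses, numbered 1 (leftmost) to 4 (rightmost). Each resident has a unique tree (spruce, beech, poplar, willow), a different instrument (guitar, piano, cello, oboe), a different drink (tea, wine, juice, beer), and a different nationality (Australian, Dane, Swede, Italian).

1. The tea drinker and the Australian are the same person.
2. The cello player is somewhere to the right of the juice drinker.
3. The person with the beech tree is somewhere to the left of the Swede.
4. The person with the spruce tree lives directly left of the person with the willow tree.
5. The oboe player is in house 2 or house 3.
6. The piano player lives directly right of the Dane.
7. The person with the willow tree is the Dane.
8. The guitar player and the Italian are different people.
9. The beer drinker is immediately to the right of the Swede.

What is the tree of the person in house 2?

That leaves poplar as the tree for house 4.
House 1 instrument: only guitar fits.
The only tree still possible for house 3 is willow.
The only nationality still possible for house 1 is Australian.
House 4 nationality: only Italian fits.
By clue 1, the tea drinker is in house 1.
By clue 4, the person with the spruce tree is in house 2.
The Dane is in house 3 (clue 7).
So house 1 gets beech for tree.
That leaves Swede as the nationality for house 2.
By clue 6, the piano player is in house 4.
Clue 9 places the beer drinker in house 3.
So house 2 gets oboe for instrument.
The only instrument still possible for house 3 is cello.
House 4 drink: only wine fits.
House 2's drink must be juice (nothing else left).
So: house 1 = beech/guitar/tea/Australian, house 2 = spruce/oboe/juice/Swede, house 3 = willow/cello/beer/Dane, house 4 = poplar/piano/wine/Italian.

spruce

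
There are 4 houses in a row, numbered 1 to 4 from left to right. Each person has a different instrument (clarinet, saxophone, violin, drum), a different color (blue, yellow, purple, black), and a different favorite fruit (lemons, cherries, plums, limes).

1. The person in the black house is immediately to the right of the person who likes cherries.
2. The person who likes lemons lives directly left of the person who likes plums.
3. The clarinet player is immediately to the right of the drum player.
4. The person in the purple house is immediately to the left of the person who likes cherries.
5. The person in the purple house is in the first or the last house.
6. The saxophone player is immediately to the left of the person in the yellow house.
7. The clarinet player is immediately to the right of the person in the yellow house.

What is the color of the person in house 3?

black

From clue 5, the person in the purple house must be in house 1.
Clue 4 places the person who likes cherries in house 2.
The person in the black house is in house 3 (clue 1).
Clue 2: the person who likes lemons is in house 3.
By clue 2, the person who likes plums is in house 4.
House 4's color must be blue (nothing else left).
That leaves limes as the favorite fruit for house 1.
From clue 6, the saxophone player must be in house 1.
Clue 7 places the clarinet player in house 3.
House 2's instrument must be drum (nothing else left).
So house 4 gets violin for instrument.
So house 2 gets yellow for color.
So: house 1 = saxophone/purple/limes, house 2 = drum/yellow/cherries, house 3 = clarinet/black/lemons, house 4 = violin/blue/plums.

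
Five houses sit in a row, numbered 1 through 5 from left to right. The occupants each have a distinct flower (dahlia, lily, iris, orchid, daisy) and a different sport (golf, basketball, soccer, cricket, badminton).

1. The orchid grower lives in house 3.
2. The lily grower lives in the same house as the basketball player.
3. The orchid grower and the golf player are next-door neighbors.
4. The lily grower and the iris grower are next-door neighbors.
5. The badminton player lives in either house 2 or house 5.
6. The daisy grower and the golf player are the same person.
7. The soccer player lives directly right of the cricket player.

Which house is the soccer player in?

3

Clue 1: the orchid grower is in house 3.
The daisy grower is narrowed to house 2 or 4; consider each.
Placing it in house 2 leads to a contradiction, so it's in house 4.
From clue 6, the golf player must be in house 4.
The only flower still possible for house 5 is dahlia.
House 3 sport: only soccer fits.
The cricket player is in house 2 (clue 7).
So house 1 gets basketball for sport.
House 5 sport: only badminton fits.
Clue 2 places the lily grower in house 1.
The iris grower is in house 2 (clue 4).
So: house 1 = lily/basketball, house 2 = iris/cricket, house 3 = orchid/soccer, house 4 = daisy/golf, house 5 = dahlia/badminton.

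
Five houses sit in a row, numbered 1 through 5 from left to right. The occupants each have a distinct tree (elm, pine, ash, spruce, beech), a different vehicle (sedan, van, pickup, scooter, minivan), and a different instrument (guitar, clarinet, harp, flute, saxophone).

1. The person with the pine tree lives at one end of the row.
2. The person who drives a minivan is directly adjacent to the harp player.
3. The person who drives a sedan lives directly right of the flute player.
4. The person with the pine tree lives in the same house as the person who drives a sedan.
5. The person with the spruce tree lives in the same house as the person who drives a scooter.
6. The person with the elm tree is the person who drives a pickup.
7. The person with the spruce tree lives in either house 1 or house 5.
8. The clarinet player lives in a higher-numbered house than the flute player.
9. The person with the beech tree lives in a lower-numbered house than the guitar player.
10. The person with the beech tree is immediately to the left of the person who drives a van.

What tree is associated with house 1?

Clue 4: the person with the pine tree is in house 5.
Clue 4: the person who drives a sedan is in house 5.
House 1 tree: only spruce fits.
From clue 3, the flute player must be in house 4.
From clue 5, the person who drives a scooter must be in house 1.
By clue 8, the clarinet player is in house 5.
From clue 9, the person with the beech tree must be in house 2.
The person who drives a van is in house 3 (clue 10).
House 3's instrument must be guitar (nothing else left).
Clue 2: the person who drives a minivan is in house 2.
Clue 2 places the harp player in house 1.
From clue 6, the person with the elm tree must be in house 4.
From clue 6, the person who drives a pickup must be in house 4.
House 3 tree: only ash fits.
That leaves saxophone as the instrument for house 2.
So: house 1 = spruce/scooter/harp, house 2 = beech/minivan/saxophone, house 3 = ash/van/guitar, house 4 = elm/pickup/flute, house 5 = pine/sedan/clarinet.

spruce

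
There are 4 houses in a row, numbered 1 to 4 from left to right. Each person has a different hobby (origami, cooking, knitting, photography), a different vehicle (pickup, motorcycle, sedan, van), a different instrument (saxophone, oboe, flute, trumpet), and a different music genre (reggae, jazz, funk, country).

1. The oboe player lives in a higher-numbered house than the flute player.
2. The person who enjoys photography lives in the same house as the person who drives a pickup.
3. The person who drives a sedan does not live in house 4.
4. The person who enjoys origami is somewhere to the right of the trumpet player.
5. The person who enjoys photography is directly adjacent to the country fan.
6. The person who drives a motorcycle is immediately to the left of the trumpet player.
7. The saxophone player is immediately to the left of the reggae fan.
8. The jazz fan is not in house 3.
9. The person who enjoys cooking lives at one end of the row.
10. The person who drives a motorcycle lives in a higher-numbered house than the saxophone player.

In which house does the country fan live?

4

Clue 10 places the person who drives a motorcycle in house 2.
Clue 10: the saxophone player is in house 1.
House 4's instrument must be oboe (nothing else left).
Clue 6 places the trumpet player in house 3.
Clue 7 places the reggae fan in house 2.
House 2 hobby: only knitting fits.
So house 2 gets flute for instrument.
Clue 4: the person who enjoys origami is in house 4.
House 1 hobby: only cooking fits.
House 3's hobby must be photography (nothing else left).
The person who drives a pickup is in house 3 (clue 2).
From clue 5, the country fan must be in house 4.
House 1's vehicle must be sedan (nothing else left).
The only vehicle still possible for house 4 is van.
House 3 music genre: only funk fits.
House 1 music genre: only jazz fits.
So: house 1 = cooking/sedan/saxophone/jazz, house 2 = knitting/motorcycle/flute/reggae, house 3 = photography/pickup/trumpet/funk, house 4 = origami/van/oboe/country.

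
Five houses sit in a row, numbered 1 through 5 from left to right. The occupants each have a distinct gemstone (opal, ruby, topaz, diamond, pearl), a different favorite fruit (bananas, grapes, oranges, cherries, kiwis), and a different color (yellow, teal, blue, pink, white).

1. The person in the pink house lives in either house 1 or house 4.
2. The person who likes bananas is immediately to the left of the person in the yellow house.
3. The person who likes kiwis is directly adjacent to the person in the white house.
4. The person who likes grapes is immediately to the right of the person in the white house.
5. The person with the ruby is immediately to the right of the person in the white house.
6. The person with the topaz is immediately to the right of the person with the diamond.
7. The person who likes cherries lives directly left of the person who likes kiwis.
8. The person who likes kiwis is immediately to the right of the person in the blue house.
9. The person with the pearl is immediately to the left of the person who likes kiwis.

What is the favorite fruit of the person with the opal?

The person in the pink house is narrowed to house 1 or 4; consider each.
Placing it in house 4 leads to a contradiction, so it's in house 1.
The person with the pearl is narrowed to house 2 or 3 or 4; consider each.
Placing it in house 3 and house 4 leads to a contradiction, so it's in house 2.
Clue 9 places the person who likes kiwis in house 3.
From clue 4, the person who likes grapes must be in house 5.
Clue 4: the person in the white house is in house 4.
Clue 5: the person with the ruby is in house 5.
Clue 7: the person who likes cherries is in house 2.
From clue 8, the person in the blue house must be in house 2.
House 1 gemstone: only opal fits.
House 3 gemstone: only diamond fits.
So house 4 gets topaz for gemstone.
Clue 2 places the person who likes bananas in house 4.
From clue 2, the person in the yellow house must be in house 5.
House 1 favorite fruit: only oranges fits.
So house 3 gets teal for color.
So: house 1 = opal/oranges/pink, house 2 = pearl/cherries/blue, house 3 = diamond/kiwis/teal, house 4 = topaz/bananas/white, house 5 = ruby/grapes/yellow.

oranges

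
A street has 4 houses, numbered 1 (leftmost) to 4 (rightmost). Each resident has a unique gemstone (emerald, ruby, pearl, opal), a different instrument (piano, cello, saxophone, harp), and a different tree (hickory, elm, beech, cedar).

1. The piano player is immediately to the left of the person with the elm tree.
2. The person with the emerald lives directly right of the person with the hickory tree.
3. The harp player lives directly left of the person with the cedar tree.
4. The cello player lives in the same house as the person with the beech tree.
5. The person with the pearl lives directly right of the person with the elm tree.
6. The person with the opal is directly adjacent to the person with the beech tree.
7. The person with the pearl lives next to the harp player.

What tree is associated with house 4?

The person with the pearl is narrowed to house 3 or 4; consider each.
Placing it in house 3 leads to a contradiction, so it's in house 4.
The person with the elm tree is in house 3 (clue 5).
The harp player is in house 3 (clue 7).
So house 4 gets cedar for tree.
Clue 1: the piano player is in house 2.
That leaves cello as the instrument for house 1.
The only instrument still possible for house 4 is saxophone.
By clue 4, the person with the beech tree is in house 1.
From clue 6, the person with the opal must be in house 2.
House 1 gemstone: only ruby fits.
So house 3 gets emerald for gemstone.
House 2 tree: only hickory fits.
So: house 1 = ruby/cello/beech, house 2 = opal/piano/hickory, house 3 = emerald/harp/elm, house 4 = pearl/saxophone/cedar.

cedar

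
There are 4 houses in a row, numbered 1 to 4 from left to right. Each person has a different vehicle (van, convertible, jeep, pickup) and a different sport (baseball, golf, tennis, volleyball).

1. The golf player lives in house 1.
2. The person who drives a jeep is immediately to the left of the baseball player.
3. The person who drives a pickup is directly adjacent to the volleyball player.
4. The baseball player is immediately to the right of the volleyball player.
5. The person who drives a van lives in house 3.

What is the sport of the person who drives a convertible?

tennis

Clue 1 places the golf player in house 1.
Clue 5 places the person who drives a van in house 3.
Clue 4 places the baseball player in house 3.
The volleyball player is in house 2 (clue 4).
The only sport still possible for house 4 is tennis.
Clue 2: the person who drives a jeep is in house 2.
From clue 3, the person who drives a pickup must be in house 1.
House 4's vehicle must be convertible (nothing else left).
So: house 1 = pickup/golf, house 2 = jeep/volleyball, house 3 = van/baseball, house 4 = convertible/tennis.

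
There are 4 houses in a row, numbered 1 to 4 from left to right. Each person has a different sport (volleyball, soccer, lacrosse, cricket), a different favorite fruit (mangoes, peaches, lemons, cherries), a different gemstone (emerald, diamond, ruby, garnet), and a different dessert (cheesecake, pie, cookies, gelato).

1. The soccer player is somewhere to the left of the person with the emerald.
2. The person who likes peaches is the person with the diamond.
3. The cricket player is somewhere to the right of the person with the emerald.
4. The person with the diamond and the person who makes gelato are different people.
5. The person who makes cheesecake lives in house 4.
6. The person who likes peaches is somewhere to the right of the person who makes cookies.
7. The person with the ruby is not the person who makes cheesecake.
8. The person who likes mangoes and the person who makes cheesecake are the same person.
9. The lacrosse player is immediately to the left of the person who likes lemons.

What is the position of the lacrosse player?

2

By clue 5, the person who makes cheesecake is in house 4.
Clue 8 places the person who likes mangoes in house 4.
So house 1 gets cherries for favorite fruit.
That leaves garnet as the gemstone for house 4.
House 1's gemstone must be ruby (nothing else left).
The cricket player is narrowed to house 3 or 4; consider each.
Placing it in house 3 leads to a contradiction, so it's in house 4.
That leaves volleyball as the sport for house 3.
The lacrosse player is narrowed to house 1 or 2; consider each.
Placing it in house 1 leads to a contradiction, so it's in house 2.
By clue 9, the person who likes lemons is in house 3.
That leaves soccer as the sport for house 1.
That leaves peaches as the favorite fruit for house 2.
Clue 2 places the person with the diamond in house 2.
Clue 6 places the person who makes cookies in house 1.
So house 3 gets emerald for gemstone.
That leaves pie as the dessert for house 2.
House 3 dessert: only gelato fits.
So: house 1 = soccer/cherries/ruby/cookies, house 2 = lacrosse/peaches/diamond/pie, house 3 = volleyball/lemons/emerald/gelato, house 4 = cricket/mangoes/garnet/cheesecake.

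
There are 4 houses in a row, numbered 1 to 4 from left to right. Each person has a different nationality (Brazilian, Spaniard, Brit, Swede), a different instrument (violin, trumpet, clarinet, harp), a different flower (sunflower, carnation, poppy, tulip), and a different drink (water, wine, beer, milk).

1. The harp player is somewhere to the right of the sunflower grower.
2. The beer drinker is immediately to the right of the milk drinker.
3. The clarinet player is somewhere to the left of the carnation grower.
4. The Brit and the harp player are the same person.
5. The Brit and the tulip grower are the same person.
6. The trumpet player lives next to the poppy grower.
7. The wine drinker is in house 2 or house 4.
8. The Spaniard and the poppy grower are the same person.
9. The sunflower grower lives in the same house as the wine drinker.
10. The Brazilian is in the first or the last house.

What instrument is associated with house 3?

harp

Clue 9 places the sunflower grower in house 2.
From clue 9, the wine drinker must be in house 2.
House 1's flower must be poppy (nothing else left).
From clue 2, the beer drinker must be in house 4.
From clue 2, the milk drinker must be in house 3.
Clue 6: the trumpet player is in house 2.
The Spaniard is in house 1 (clue 8).
So house 2 gets Swede for nationality.
That leaves Brit as the nationality for house 3.
That leaves Brazilian as the nationality for house 4.
House 1's drink must be water (nothing else left).
Clue 4 places the harp player in house 3.
The tulip grower is in house 3 (clue 5).
House 4 instrument: only violin fits.
The only flower still possible for house 4 is carnation.
House 1 instrument: only clarinet fits.
So: house 1 = Spaniard/clarinet/poppy/water, house 2 = Swede/trumpet/sunflower/wine, house 3 = Brit/harp/tulip/milk, house 4 = Brazilian/violin/carnation/beer.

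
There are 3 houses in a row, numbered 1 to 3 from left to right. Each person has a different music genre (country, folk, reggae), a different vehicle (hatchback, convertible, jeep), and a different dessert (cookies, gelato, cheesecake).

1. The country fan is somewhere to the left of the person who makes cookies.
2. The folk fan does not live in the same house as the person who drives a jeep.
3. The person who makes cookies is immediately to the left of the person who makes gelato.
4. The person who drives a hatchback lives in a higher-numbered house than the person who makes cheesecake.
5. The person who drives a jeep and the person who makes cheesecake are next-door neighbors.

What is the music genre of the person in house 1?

country

By clue 3, the person who makes cookies is in house 2.
By clue 3, the person who makes gelato is in house 3.
House 1's dessert must be cheesecake (nothing else left).
Clue 1 places the country fan in house 1.
The person who drives a jeep is in house 2 (clue 5).
So house 1 gets convertible for vehicle.
That leaves hatchback as the vehicle for house 3.
The folk fan is in house 3 (clue 2).
The only music genre still possible for house 2 is reggae.
So: house 1 = country/convertible/cheesecake, house 2 = reggae/jeep/cookies, house 3 = folk/hatchback/gelato.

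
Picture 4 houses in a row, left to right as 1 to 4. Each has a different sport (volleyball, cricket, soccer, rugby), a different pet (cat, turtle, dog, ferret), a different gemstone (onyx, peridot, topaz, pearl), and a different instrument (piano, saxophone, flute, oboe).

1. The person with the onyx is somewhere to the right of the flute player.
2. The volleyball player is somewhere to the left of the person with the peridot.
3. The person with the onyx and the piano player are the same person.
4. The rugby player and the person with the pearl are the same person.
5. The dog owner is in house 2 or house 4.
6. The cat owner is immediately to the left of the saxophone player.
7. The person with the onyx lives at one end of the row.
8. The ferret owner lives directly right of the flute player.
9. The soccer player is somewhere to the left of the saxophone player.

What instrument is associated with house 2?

flute

From clue 7, the person with the onyx must be in house 4.
From clue 3, the piano player must be in house 4.
So house 4 gets cricket for sport.
House 3's sport must be rugby (nothing else left).
Clue 4 places the person with the pearl in house 3.
The only gemstone still possible for house 1 is topaz.
House 2's gemstone must be peridot (nothing else left).
By clue 2, the volleyball player is in house 1.
House 2 sport: only soccer fits.
Clue 9 places the saxophone player in house 3.
From clue 6, the cat owner must be in house 2.
The only pet still possible for house 1 is turtle.
So house 3 gets ferret for pet.
House 4 pet: only dog fits.
By clue 8, the flute player is in house 2.
That leaves oboe as the instrument for house 1.
So: house 1 = volleyball/turtle/topaz/oboe, house 2 = soccer/cat/peridot/flute, house 3 = rugby/ferret/pearl/saxophone, house 4 = cricket/dog/onyx/piano.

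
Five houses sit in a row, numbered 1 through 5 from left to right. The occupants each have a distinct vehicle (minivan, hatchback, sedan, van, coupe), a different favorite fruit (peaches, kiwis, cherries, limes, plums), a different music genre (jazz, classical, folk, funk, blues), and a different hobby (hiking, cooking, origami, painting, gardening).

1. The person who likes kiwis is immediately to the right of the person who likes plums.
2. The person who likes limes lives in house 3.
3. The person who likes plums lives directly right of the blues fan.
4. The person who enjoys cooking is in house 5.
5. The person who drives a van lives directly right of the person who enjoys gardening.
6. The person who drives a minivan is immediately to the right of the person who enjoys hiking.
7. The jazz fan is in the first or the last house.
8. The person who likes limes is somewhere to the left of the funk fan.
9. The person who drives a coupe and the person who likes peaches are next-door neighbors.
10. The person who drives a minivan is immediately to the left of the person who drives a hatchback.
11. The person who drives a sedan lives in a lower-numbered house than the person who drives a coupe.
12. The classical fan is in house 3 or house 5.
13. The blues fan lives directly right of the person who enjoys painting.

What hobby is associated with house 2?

Clue 2: the person who likes limes is in house 3.
The person who enjoys cooking is in house 5 (clue 4).
The only vehicle still possible for house 1 is sedan.
The person who likes kiwis is in house 5 (clue 1).
Clue 1 places the person who likes plums in house 4.
The blues fan is in house 3 (clue 3).
Clue 13: the person who enjoys painting is in house 2.
House 2 music genre: only folk fits.
House 4 music genre: only funk fits.
The only music genre still possible for house 1 is jazz.
So house 5 gets classical for music genre.
The person who drives a coupe is narrowed to house 2 or 3; consider each.
Placing it in house 2 leads to a contradiction, so it's in house 3.
From clue 9, the person who likes peaches must be in house 2.
House 1 favorite fruit: only cherries fits.
The person who drives a minivan is in house 4 (clue 10).
The only vehicle still possible for house 2 is van.
House 5's vehicle must be hatchback (nothing else left).
The person who enjoys gardening is in house 1 (clue 5).
From clue 6, the person who enjoys hiking must be in house 3.
The only hobby still possible for house 4 is origami.
So: house 1 = sedan/cherries/jazz/gardening, house 2 = van/peaches/folk/painting, house 3 = coupe/limes/blues/hiking, house 4 = minivan/plums/funk/origami, house 5 = hatchback/kiwis/classical/cooking.

painting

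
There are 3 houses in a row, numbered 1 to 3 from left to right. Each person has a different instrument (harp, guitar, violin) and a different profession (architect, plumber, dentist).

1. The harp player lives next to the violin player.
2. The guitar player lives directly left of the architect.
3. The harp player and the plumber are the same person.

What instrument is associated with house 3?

The guitar player is narrowed to house 1 or 2; consider each.
Placing it in house 2 leads to a contradiction, so it's in house 1.
The architect is in house 2 (clue 2).
Clue 3 places the harp player in house 3.
Clue 3 places the plumber in house 3.
House 2's instrument must be violin (nothing else left).
House 1 profession: only dentist fits.
So: house 1 = guitar/dentist, house 2 = violin/architect, house 3 = harp/plumber.

harp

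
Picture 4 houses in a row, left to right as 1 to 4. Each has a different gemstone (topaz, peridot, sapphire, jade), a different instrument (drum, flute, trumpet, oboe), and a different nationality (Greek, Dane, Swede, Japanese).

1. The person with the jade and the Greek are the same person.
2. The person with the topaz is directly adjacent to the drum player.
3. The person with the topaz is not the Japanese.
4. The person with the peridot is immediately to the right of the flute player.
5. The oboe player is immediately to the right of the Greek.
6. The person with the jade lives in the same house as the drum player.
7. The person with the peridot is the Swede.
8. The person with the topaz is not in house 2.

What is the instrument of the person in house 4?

The person with the jade is narrowed to house 2 or 3; consider each.
Placing it in house 2 leads to a contradiction, so it's in house 3.
From clue 1, the Greek must be in house 3.
From clue 5, the oboe player must be in house 4.
Clue 6: the drum player is in house 3.
The person with the topaz is in house 4 (clue 2).
From clue 4, the person with the peridot must be in house 2.
By clue 4, the flute player is in house 1.
Clue 7 places the Swede in house 2.
The only gemstone still possible for house 1 is sapphire.
The only instrument still possible for house 2 is trumpet.
The only nationality still possible for house 1 is Japanese.
The only nationality still possible for house 4 is Dane.
So: house 1 = sapphire/flute/Japanese, house 2 = peridot/trumpet/Swede, house 3 = jade/drum/Greek, house 4 = topaz/oboe/Dane.

oboe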